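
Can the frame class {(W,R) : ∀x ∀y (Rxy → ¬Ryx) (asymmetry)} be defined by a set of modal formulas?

Any modally definable frame class is closed under surjective bounded morphisms.
The 3-cycle (worlds s,t,u with s→t→u→s) is asymmetric. Mapping every world to a single reflexive point • is a surjective bounded morphism, and the reflexive point is not asymmetric (R•• but asymmetry requires ¬R••).
So the class is not modally definable.

Not modally definable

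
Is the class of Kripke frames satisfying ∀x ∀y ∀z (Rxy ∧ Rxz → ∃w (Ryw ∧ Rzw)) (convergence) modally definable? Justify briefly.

Yes: it is convergence, defined by the .2 schema ◇□p → □◇p.

Yes — defined by ◇□p → □◇p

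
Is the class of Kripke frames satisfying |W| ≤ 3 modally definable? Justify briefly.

Not definable by any modal formula

Modal frame validity is preserved under disjoint unions.
Any modal formula valid on each of 4 disjoint one-world frames is valid on their disjoint union (validity is preserved under disjoint unions). Each one-world frame has |W|=1≤3, but the union has |W|=4.
So no modal formula (or set of formulas) defines exactly the |W|≤3 frames.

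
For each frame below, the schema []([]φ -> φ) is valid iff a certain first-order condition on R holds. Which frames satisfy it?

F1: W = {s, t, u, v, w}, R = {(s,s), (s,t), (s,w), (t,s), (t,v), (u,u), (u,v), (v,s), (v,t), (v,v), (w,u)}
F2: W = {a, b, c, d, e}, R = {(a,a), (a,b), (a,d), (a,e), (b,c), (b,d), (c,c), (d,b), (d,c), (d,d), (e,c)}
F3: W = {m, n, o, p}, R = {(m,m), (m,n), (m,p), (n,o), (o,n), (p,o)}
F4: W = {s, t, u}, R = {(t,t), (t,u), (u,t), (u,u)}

F4

This is the axiom for shift-reflexivity; its first-order frame correspondent is forall x forall y (Rxy -> Ryy).
F1: fails — Rvt but not Rtt.
F2: fails — Rab but not Rbb.
F3: fails — Ron but not Rnn.
F4: ✓.
Valid on: F4.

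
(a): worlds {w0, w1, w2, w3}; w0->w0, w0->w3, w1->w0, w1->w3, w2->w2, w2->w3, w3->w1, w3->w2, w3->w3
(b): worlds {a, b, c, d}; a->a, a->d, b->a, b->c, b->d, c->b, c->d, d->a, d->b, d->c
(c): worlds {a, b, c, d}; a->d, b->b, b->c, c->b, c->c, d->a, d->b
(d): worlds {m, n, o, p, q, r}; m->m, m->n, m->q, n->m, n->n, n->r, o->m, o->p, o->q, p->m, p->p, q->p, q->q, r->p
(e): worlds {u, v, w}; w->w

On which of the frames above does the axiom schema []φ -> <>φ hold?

(a), (b), (c), (d)

This is the axiom for seriality; its first-order frame correspondent is forall x exists y Rxy.
(a): ✓.
(b): ✓.
(c): ✓.
(d): ✓.
(e): fails — world u has no successor.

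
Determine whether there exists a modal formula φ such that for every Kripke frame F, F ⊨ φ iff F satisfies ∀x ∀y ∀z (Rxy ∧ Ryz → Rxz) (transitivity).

This is a Sahlqvist condition; the 4 axiom □q → □□q defines it.
Suppose □q→□□q is valid. Take Rxy, Ryz and set V(q)={w : Rxw}. Then □q at x, so □□q at x, so □q at y, so q at z, i.e. Rxz.

Definable; □q → □□q defines it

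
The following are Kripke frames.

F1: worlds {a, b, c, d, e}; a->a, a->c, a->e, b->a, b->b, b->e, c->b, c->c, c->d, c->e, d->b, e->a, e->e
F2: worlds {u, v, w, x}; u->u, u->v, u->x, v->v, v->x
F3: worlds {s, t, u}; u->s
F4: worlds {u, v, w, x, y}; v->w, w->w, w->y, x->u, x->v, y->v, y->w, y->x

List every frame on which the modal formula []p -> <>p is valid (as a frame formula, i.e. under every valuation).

F1

Frame correspondent (Sahlqvist): forall x exists y Rxy — i.e. seriality.
F1: holds.
F2: fails — world w has no successor.
F3: fails — world s has no successor.
F4: fails — world u has no successor.
Valid on: F1.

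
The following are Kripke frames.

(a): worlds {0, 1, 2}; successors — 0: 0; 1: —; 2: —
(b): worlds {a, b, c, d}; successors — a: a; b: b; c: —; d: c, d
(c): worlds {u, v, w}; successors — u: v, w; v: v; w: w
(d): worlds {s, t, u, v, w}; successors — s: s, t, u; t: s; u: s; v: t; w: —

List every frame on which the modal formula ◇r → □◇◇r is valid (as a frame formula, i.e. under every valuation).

The schema corresponds to a generalized confluence (Geach) condition: ∀x ∀y ∀z ((xRy ∧ xRz) → ∃w (y = w ∧ zR²w)).
(a): ✓.
(b): fails — dRc, dRc but no w with c=w and cR²w.
(c): fails — uRv, uRw but no t with v=t and wR²t.
(d): ✓.

(a), (d)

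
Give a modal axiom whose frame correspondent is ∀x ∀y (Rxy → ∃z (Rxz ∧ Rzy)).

□□r → □r

This is density; the standard corresponding axiom is C4: □□r → □r.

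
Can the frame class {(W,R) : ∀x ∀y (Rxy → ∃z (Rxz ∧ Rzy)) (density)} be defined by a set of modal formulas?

Yes: it is density, defined by the C4 schema □□q → □q.

Definable; □□q → □q defines it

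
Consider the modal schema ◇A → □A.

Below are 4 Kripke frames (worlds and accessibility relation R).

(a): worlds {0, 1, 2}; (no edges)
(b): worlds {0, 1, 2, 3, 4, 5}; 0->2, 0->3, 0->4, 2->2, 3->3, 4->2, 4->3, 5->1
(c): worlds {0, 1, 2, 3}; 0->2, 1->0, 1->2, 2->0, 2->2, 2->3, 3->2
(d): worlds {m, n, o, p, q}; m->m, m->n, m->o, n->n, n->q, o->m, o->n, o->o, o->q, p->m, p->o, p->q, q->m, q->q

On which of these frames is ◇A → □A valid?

(a)

The schema corresponds to partial functionality: ∀x ∀y ∀z (Rxy ∧ Rxz → y = z).
(a): condition met.
(b): fails — 0 sees both 2 and 3.
(c): fails — 1 sees both 0 and 2.
(d): fails — m sees both m and n.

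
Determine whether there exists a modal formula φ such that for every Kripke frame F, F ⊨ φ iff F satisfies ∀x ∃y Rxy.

The condition is seriality. A defining modal formula is □r → ◇r.

Yes, by □r → ◇r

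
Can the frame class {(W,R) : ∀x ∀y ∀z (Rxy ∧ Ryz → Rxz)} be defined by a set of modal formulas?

The condition is transitivity. A defining modal formula is □p → □□p.

Yes — defined by □p → □□p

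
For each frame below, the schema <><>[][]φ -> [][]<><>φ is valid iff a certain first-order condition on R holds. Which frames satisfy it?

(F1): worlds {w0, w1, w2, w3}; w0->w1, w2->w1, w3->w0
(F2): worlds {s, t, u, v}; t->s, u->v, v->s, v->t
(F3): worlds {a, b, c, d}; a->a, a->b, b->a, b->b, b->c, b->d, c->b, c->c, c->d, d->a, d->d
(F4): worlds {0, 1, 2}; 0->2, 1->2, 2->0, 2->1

Frame correspondent (Sahlqvist): forall x forall y forall z ((x R^2 y & x R^2 z) -> exists w (y R^2 w & z R^2 w)) — i.e. a generalized confluence (Geach) condition.
(F1): fails — w3R²w1, w3R²w1 but no w with w1R²w and w1R²w.
(F2): fails — uR²s, uR²s but no w with sR²w and sR²w.
(F3): condition met.
(F4): condition met.
Valid on: (F3), (F4).

(F3), (F4)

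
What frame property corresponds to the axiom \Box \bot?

□⊥ is valid iff no world has any successor (otherwise □⊥ fails at any world with one).

emptiness of R: \forall x \forall y \neg Rxy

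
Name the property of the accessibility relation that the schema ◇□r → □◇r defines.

Suppose ◇□r→□◇r is valid. Take Rxy, Rxz and set V(r)={w : Ryw}. Then □r at y so ◇□r at x, so □◇r at x, so ◇r at z, giving w with Rzw and Ryw.

Convergence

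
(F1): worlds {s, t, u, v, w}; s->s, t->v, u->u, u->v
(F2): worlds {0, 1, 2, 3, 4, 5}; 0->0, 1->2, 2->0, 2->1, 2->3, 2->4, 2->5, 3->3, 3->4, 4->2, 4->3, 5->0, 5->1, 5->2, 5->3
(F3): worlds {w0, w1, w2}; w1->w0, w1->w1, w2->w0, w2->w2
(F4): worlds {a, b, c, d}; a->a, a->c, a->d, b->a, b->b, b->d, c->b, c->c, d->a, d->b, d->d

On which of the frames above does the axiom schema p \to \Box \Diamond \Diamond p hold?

The schema corresponds to a generalized confluence (Geach) condition: \forall x \forall z (xRz \to \exists w (x = w \wedge z R^2 w)).
(F1): fails — tRv but no w* with t=w* and vR²w*.
(F2): fails — 2R0 but no w with 2=w and 0R²w.
(F3): fails — w1Rw0 but no w with w1=w and w0R²w.
(F4): ✓.

(F4)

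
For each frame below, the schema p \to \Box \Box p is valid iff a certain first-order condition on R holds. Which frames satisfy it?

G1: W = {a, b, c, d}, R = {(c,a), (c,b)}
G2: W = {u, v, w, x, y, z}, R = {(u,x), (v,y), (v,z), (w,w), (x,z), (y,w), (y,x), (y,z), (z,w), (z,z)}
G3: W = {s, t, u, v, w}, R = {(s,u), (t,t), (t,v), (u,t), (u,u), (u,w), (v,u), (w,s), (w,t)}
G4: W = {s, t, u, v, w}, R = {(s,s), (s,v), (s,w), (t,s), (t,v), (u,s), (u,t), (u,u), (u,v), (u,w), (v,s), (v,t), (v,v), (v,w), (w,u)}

This is the axiom for a generalized confluence (Geach) condition; its first-order frame correspondent is \forall x \forall z (x R^2 z \to \exists w (x = w \wedge z = w)).
G1: condition met.
G2: fails — uR²z but u ≠ z.
G3: fails — sR²t but s ≠ t.
G4: fails — sR²t but s ≠ t.
Valid on: G1.

G1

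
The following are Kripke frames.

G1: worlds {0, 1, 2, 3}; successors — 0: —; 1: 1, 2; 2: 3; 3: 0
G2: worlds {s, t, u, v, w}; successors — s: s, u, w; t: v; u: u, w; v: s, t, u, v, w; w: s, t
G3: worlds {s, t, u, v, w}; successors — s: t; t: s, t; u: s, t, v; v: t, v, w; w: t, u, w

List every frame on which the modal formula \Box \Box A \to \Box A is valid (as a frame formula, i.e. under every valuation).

G3

This is the axiom for density; its first-order frame correspondent is \forall x \forall y (Rxy \to \exists z (Rxz \wedge Rzy)).
G1: fails — R23 but no z with R2z and Rz3.
G2: fails — Rwt but no z with Rwz and Rzt.
G3: satisfies the condition.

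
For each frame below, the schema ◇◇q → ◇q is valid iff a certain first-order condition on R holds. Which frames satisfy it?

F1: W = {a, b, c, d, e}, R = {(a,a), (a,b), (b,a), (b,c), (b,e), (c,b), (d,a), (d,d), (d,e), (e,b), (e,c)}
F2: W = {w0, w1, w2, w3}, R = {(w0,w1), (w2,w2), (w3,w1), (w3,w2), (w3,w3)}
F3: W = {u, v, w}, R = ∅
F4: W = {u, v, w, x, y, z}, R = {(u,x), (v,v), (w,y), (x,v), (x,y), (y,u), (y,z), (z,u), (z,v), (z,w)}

Frame correspondent (Sahlqvist): ∀x ∀y ∀z (Rxy ∧ Ryz → Rxz) — i.e. transitivity.
F1: fails — Rbc and Rcb but not Rbb.
F2: holds.
F3: holds.
F4: fails — Rzw and Rwy but not Rzy.

F2, F3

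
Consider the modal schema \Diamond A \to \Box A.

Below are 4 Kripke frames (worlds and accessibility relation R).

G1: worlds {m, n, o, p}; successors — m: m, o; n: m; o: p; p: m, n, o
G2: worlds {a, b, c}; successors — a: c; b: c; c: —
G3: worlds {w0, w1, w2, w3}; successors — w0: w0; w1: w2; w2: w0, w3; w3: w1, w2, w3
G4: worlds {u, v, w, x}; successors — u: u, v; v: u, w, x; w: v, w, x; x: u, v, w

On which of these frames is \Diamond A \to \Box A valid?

The schema corresponds to partial functionality: \forall x \forall y \forall z (Rxy \wedge Rxz \to y = z).
G1: fails — m sees both m and o.
G2: satisfies the condition.
G3: fails — w2 sees both w0 and w3.
G4: fails — u sees both u and v.

G2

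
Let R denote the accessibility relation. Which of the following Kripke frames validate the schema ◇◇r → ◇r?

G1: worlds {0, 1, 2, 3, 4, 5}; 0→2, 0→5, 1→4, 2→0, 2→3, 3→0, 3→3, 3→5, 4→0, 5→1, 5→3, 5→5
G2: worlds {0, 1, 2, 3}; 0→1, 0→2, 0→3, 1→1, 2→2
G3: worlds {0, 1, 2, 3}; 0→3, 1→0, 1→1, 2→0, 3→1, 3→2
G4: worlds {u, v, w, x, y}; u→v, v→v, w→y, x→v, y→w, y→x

G2

Frame correspondent (Sahlqvist): ∀x ∀y ∀z (Rxy ∧ Ryz → Rxz) — i.e. transitivity.
G1: fails — R51 and R14 but not R54.
G2: satisfies the condition.
G3: fails — R10 and R03 but not R13.
G4: fails — Ryx and Rxv but not Ryv.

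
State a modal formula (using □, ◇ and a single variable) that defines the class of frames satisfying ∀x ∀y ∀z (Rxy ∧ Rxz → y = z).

The condition is partial functionality. The CD schema ◇r → □r defines it.
Suppose ◇r→□r is valid. Take Rxy, Rxz and set V(r)={y}. Then ◇r at x, so □r at x, so r at z, i.e. z=y.

◇r → □r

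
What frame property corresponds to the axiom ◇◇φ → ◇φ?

transitivity: ∀x ∀y ∀z (Rxy ∧ Ryz → Rxz)

Replacing φ by ¬φ and contraposing gives the equivalent schema □φ → □□φ.
Suppose □φ→□□φ is valid. Take Rxy, Ryz and set V(φ)={w : Rxw}. Then □φ at x, so □□φ at x, so □φ at y, so φ at z, i.e. Rxz.
The converse is a direct semantic check.
Frame condition: ∀x ∀y ∀z (Rxy ∧ Ryz → Rxz).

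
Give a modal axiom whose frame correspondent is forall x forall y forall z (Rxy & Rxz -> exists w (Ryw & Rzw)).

◇□q → □◇q

The condition is convergence. The .2 schema ◇□q → □◇q defines it.
Suppose ◇□q→□◇q is valid. Take Rxy, Rxz and set V(q)={w : Ryw}. Then □q at y so ◇□q at x, so □◇q at x, so ◇q at z, giving w with Rzw and Ryw.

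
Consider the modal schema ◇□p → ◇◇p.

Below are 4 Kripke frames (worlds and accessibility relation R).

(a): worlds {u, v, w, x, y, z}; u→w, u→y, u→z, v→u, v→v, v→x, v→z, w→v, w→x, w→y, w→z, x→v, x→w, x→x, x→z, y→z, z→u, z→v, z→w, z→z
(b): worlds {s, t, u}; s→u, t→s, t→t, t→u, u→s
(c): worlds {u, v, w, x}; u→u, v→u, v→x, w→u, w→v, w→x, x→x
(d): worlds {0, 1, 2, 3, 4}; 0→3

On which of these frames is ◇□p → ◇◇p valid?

(a), (b), (c)

Frame correspondent (Sahlqvist): ∀x ∀y (xRy → ∃w (yRw ∧ xR²w)) — i.e. a generalized confluence (Geach) condition.
(a): holds.
(b): holds.
(c): holds.
(d): fails — 0R3 but no w with 3Rw and 0R²w.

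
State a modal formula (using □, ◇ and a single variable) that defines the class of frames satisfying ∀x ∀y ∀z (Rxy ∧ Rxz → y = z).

This is partial functionality; the standard corresponding axiom is CD: ◇q → □q.

◇q → □q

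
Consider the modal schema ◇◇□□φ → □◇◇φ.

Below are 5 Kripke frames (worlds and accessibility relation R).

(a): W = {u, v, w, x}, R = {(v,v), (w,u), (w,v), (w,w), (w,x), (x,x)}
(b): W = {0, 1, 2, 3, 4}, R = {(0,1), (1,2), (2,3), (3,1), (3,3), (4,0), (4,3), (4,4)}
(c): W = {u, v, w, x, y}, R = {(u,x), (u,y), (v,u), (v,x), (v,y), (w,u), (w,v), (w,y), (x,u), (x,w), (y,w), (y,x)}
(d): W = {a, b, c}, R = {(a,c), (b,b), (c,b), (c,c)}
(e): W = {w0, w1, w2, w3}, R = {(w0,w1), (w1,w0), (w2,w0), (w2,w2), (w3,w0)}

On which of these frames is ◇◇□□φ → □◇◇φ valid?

Frame correspondent (Sahlqvist): ∀x ∀y ∀z ((xR²y ∧ xRz) → ∃w (yR²w ∧ zR²w)) — i.e. a generalized confluence (Geach) condition.
(a): fails — wR²u, wRu but no t with uR²t and uR²t.
(b): fails — 4R²0, 4R4 but no w with 0R²w and 4R²w.
(c): condition met.
(d): condition met.
(e): fails — w0R²w0, w0Rw1 but no w with w0R²w and w1R²w.
Valid on: (c), (d).

(c), (d)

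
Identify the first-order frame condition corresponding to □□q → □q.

Density

Suppose □□q→□q is valid. Take Rxy and set V(q)={w : xR²w}. Then □□q at x, so □q at x, so q at y, i.e. ∃z(Rxz∧Rzy).
Conversely, on a frame with density the schema holds at every world under every valuation.
Frame condition: ∀x ∀y (Rxy → ∃z (Rxz ∧ Rzy)).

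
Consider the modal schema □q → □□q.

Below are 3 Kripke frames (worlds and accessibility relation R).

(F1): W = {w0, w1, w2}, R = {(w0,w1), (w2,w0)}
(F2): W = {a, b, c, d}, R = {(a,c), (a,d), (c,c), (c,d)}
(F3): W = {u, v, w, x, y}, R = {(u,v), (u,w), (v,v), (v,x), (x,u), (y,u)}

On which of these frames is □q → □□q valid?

(F2)

The schema corresponds to transitivity: ∀x ∀y ∀z (Rxy ∧ Ryz → Rxz).
(F1): fails — Rw2w0 and Rw0w1 but not Rw2w1.
(F2): condition met.
(F3): fails — Ruv and Rvx but not Rux.
Valid on: (F2).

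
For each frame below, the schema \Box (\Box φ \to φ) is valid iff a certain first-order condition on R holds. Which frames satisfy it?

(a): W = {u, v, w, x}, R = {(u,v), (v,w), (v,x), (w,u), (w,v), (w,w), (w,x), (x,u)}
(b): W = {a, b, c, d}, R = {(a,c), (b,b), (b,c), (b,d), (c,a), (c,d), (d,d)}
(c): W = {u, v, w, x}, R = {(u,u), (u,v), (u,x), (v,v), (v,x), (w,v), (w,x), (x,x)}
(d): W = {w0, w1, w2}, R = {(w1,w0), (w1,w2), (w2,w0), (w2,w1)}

(c)

This is the axiom for shift-reflexivity; its first-order frame correspondent is \forall x \forall y (Rxy \to Ryy).
(a): fails — Ruv but not Rvv.
(b): fails — Rbc but not Rcc.
(c): satisfies the condition.
(d): fails — Rw1w2 but not Rw2w2.
Valid on: (c).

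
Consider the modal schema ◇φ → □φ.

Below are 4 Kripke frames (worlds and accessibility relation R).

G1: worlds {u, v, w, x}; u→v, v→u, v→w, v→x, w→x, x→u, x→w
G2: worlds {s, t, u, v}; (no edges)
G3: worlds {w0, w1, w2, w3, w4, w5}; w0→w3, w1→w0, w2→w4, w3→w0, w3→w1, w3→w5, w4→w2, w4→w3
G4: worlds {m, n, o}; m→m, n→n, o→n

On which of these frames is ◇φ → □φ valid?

G2, G4

The schema corresponds to partial functionality: ∀x ∀y ∀z (Rxy ∧ Rxz → y = z).
G1: fails — v sees both u and w.
G2: satisfies the condition.
G3: fails — w3 sees both w0 and w1.
G4: satisfies the condition.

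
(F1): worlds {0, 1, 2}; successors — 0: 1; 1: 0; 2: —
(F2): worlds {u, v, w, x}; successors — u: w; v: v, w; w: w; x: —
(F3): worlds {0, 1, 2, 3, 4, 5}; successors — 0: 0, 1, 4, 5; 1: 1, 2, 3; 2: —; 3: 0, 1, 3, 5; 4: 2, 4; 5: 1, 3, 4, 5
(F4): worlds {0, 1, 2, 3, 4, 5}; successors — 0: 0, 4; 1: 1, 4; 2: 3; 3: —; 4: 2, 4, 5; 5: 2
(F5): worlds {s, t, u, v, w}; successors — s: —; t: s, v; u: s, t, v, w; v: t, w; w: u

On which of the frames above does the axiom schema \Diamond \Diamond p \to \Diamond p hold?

Frame correspondent (Sahlqvist): \forall x \forall y \forall z (Rxy \wedge Ryz \to Rxz) — i.e. transitivity.
(F1): fails — R01 and R10 but not R00.
(F2): condition met.
(F3): fails — R51 and R12 but not R52.
(F4): fails — R04 and R45 but not R05.
(F5): fails — Rtv and Rvw but not Rtw.

(F2)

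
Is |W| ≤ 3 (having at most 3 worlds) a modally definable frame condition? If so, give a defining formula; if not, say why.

Modal frame validity is preserved under disjoint unions.
Any modal formula valid on each of 4 disjoint one-world frames is valid on their disjoint union (validity is preserved under disjoint unions). Each one-world frame has |W|=1≤3, but the union has |W|=4.
Hence having at most 3 worlds is not modally definable.

No — not modally definable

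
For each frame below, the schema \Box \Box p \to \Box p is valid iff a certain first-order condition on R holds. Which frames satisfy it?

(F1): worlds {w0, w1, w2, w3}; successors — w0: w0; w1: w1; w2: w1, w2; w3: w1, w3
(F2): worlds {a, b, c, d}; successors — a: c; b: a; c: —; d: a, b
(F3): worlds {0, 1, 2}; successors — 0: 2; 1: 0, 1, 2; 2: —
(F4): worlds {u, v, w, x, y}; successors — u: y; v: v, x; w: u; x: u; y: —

Frame correspondent (Sahlqvist): \forall x \forall y (Rxy \to \exists z (Rxz \wedge Rzy)) — i.e. density.
(F1): condition met.
(F2): fails — Rdb but no z with Rdz and Rzb.
(F3): fails — R02 but no z with R0z and Rz2.
(F4): fails — Rwu but no z with Rwz and Rzu.

(F1)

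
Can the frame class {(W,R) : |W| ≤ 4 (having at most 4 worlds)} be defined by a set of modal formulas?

No — not modally definable

Any modally definable frame class is closed under disjoint unions.
Any modal formula valid on each of 5 disjoint one-world frames is valid on their disjoint union (validity is preserved under disjoint unions). Each one-world frame has |W|=1≤4, but the union has |W|=5.
Hence having at most 4 worlds is not modally definable.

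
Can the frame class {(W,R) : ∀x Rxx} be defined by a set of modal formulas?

Yes: it is reflexivity, defined by the T schema □p → p.
Suppose □p→p is valid. At any x set V(p)={w : Rxw}. Then □p holds at x, so p holds at x, i.e. Rxx.

Yes, by □p → p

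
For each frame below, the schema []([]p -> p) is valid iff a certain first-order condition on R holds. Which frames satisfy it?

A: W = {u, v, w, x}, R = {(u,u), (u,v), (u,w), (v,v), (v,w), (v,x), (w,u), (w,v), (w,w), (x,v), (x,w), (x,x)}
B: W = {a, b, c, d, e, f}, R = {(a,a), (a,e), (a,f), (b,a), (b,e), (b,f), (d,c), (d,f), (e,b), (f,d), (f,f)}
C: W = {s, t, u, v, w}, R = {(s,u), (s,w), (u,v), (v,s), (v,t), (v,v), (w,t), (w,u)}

A

The schema corresponds to shift-reflexivity: forall x forall y (Rxy -> Ryy).
A: ✓.
B: fails — Reb but not Rbb.
C: fails — Rwt but not Rtt.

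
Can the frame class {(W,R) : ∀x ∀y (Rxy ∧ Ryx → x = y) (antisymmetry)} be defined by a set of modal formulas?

No — not modally definable

Modal frame validity is preserved under surjective bounded morphisms.
The 8-cycle (worlds a,b,c,d,e,f,g,h with a→b→c→d→e→f→g→h→a) is antisymmetric. Sending even-indexed worlds to s and odd-indexed worlds to t is a surjective bounded morphism onto the two-world frame with s↔t, which is not antisymmetric.
So the class is not modally definable.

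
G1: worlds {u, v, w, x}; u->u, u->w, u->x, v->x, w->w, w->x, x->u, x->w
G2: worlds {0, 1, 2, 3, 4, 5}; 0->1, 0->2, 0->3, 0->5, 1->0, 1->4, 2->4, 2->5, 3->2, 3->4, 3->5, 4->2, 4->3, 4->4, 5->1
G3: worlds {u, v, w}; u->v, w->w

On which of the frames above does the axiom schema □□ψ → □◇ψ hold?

G1, G2

This is the axiom for a generalized confluence (Geach) condition; its first-order frame correspondent is ∀x ∀z (xRz → ∃w (xR²w ∧ zRw)).
G1: ✓.
G2: ✓.
G3: fails — uRv but no t with uR²t and vRt.
Valid on: G1, G2.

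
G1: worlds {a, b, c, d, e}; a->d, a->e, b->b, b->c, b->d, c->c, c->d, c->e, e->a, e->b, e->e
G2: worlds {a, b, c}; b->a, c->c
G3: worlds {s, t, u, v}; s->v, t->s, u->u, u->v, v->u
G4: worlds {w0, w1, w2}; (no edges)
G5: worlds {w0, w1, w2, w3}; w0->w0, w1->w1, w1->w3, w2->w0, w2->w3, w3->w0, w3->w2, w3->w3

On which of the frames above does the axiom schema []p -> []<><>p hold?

G4, G5

This is the axiom for a generalized confluence (Geach) condition; its first-order frame correspondent is forall x forall z (xRz -> exists w (xRw & z R^2 w)).
G1: fails — aRd but no w with aRw and dR²w.
G2: fails — bRa but no w with bRw and aR²w.
G3: fails — tRs but no w with tRw and sR²w.
G4: condition met.
G5: condition met.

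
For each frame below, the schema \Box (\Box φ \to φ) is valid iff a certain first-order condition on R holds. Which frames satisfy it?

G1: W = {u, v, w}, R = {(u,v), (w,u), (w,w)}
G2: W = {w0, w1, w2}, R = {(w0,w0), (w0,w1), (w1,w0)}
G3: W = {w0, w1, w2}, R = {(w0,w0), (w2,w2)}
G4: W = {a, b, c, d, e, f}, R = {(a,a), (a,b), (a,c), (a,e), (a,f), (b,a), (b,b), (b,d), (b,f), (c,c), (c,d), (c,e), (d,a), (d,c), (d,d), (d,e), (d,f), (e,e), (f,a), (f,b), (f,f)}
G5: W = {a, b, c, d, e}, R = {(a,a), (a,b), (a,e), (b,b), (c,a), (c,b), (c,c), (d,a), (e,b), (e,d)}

The schema corresponds to shift-reflexivity: \forall x \forall y (Rxy \to Ryy).
G1: fails — Ruv but not Rvv.
G2: fails — Rw0w1 but not Rw1w1.
G3: holds.
G4: holds.
G5: fails — Rae but not Ree.
Valid on: G3, G4.

G3, G4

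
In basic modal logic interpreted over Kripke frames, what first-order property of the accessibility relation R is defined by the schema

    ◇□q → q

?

This schema is equivalent to the B axiom q → □◇q.
It corresponds to symmetry: ∀x ∀y (Rxy → Ryx).

symmetry: ∀x ∀y (Rxy → Ryx)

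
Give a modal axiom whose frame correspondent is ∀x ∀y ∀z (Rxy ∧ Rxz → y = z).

The condition is partial functionality. The CD schema ◇s → □s defines it.
Suppose ◇s→□s is valid. Take Rxy, Rxz and set V(s)={y}. Then ◇s at x, so □s at x, so s at z, i.e. z=y.

◇s → □s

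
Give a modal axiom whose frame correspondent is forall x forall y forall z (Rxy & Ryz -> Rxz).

□q → □□q

The condition is transitivity. The 4 schema □q → □□q defines it.
Suppose □q→□□q is valid. Take Rxy, Ryz and set V(q)={w : Rxw}. Then □q at x, so □□q at x, so □q at y, so q at z, i.e. Rxz.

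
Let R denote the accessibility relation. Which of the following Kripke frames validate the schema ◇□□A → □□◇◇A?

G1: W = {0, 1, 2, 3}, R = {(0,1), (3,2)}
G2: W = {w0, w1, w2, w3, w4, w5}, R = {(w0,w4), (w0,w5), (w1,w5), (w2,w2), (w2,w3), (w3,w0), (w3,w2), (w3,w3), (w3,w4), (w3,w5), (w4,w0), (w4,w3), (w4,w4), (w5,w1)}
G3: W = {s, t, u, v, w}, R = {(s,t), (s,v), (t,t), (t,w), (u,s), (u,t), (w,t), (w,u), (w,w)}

G1

This is the axiom for a generalized confluence (Geach) condition; its first-order frame correspondent is ∀x ∀y ∀z ((xRy ∧ xR²z) → ∃w (yR²w ∧ zR²w)).
G1: ✓.
G2: fails — w0Rw4, w0R²w1 but no w with w4R²w and w1R²w.
G3: fails — sRv, sR²t but no w* with vR²w* and tR²w*.
Valid on: G1.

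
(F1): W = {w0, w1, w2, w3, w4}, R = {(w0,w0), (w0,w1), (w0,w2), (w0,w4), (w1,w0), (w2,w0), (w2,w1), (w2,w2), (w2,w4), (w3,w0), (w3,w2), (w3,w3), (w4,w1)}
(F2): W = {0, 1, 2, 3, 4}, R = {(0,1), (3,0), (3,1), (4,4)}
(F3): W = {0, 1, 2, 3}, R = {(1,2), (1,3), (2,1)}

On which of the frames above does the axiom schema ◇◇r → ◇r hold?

(F2)

The schema corresponds to transitivity: ∀x ∀y ∀z (Rxy ∧ Ryz → Rxz).
(F1): fails — Rw1w0 and Rw0w4 but not Rw1w4.
(F2): ✓.
(F3): fails — R12 and R21 but not R11.
Valid on: (F2).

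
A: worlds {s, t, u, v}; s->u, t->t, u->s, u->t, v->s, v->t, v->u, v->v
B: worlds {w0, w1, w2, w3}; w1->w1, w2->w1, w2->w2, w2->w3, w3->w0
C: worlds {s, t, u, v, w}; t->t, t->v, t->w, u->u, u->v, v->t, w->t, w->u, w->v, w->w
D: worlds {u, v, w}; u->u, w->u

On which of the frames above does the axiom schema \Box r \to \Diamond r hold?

A

Frame correspondent (Sahlqvist): \forall x \exists y Rxy — i.e. seriality.
A: ✓.
B: fails — world w0 has no successor.
C: fails — world s has no successor.
D: fails — world v has no successor.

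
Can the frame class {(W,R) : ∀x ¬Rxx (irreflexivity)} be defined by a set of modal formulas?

Not definable by any modal formula

Any modally definable frame class is closed under surjective bounded morphisms.
The 2-cycle (worlds a,b with a→b→a) is irreflexive, and the map sending every world to a single reflexive point • is a surjective bounded morphism (forth: every edge maps to (•,•); back: every world has a successor). So any modal formula valid on the 2-cycle is also valid on the reflexive point, which is not irreflexive.
So the class is not modally definable.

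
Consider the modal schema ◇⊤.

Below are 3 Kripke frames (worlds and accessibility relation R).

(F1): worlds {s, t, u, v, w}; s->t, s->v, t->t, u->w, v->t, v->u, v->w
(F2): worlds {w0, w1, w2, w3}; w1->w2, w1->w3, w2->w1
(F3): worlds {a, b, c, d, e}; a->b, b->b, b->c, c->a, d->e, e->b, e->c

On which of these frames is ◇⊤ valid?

Frame correspondent (Sahlqvist): ∀x ∃y Rxy — i.e. seriality.
(F1): fails — world w has no successor.
(F2): fails — world w0 has no successor.
(F3): ✓.

(F3)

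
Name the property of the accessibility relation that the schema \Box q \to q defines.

reflexivity: \forall x Rxx

Suppose □q→q is valid. At any x set V(q)={w : Rxw}. Then □q holds at x, so q holds at x, i.e. Rxx.
Conversely, on a frame with reflexivity the schema holds at every world under every valuation.
Frame condition: \forall x Rxx.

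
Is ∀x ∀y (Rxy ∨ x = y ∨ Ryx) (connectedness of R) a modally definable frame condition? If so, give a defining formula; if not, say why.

Not definable by any modal formula

If a class were modally definable it would be closed under disjoint unions (Goldblatt–Thomason).
Take 4 disjoint single-world reflexive frames: each is trivially connected, but their disjoint union has 4 worlds with no edge between distinct components, so it is not connected.
So no modal formula (or set of formulas) defines exactly the connected frames.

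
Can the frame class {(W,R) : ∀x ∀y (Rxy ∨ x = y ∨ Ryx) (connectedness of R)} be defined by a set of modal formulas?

No

Any modally definable frame class is closed under disjoint unions.
Take 4 disjoint single-world reflexive frames: each is trivially connected, but their disjoint union has 4 worlds with no edge between distinct components, so it is not connected.
So the class is not modally definable.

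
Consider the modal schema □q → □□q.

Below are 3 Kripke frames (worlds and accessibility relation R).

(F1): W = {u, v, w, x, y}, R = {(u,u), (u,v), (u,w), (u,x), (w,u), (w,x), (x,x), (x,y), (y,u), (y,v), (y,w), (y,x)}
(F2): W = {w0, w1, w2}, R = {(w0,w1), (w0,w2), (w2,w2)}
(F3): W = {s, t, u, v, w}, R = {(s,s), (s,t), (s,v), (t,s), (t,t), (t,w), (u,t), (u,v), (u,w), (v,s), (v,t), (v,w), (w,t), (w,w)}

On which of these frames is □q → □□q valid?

(F2)

This is the axiom for transitivity; its first-order frame correspondent is ∀x ∀y ∀z (Rxy ∧ Ryz → Rxz).
(F1): fails — Ryx and Rxy but not Ryy.
(F2): satisfies the condition.
(F3): fails — Ruv and Rvs but not Rus.
Valid on: (F2).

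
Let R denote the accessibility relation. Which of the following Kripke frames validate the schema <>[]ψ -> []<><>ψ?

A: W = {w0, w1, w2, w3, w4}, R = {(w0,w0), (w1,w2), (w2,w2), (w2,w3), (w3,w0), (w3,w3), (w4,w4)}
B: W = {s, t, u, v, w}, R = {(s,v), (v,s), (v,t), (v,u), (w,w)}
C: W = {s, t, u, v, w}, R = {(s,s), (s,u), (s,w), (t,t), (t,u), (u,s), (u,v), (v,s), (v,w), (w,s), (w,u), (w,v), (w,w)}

The schema corresponds to a generalized confluence (Geach) condition: forall x forall y forall z ((xRy & xRz) -> exists w (yRw & z R^2 w)).
A: ✓.
B: fails — sRv, sRv but no w* with vRw* and vR²w*.
C: ✓.

A, C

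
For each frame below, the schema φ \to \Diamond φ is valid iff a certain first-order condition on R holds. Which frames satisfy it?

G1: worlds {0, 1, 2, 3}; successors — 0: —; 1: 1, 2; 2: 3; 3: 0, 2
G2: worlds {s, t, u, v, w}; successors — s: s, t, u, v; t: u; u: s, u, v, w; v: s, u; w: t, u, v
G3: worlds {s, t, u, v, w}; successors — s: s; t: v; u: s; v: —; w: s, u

none

The schema corresponds to reflexivity: \forall x Rxx.
G1: fails — world 0 does not see itself.
G2: fails — world t does not see itself.
G3: fails — world t does not see itself.
Valid on no frame.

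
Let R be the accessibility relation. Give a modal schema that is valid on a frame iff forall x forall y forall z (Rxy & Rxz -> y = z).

◇r → □r

The condition is partial functionality. The CD schema ◇r → □r defines it.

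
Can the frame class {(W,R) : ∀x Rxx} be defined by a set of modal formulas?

Yes, by □r → r

The condition is reflexivity. A defining modal formula is □r → r.
Suppose □r→r is valid. At any x set V(r)={w : Rxw}. Then □r holds at x, so r holds at x, i.e. Rxx.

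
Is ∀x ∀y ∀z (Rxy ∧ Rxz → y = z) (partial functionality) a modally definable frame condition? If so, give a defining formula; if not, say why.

Yes: it is partial functionality, defined by the CD schema ◇q → □q.
Suppose ◇q→□q is valid. Take Rxy, Rxz and set V(q)={y}. Then ◇q at x, so □q at x, so q at z, i.e. z=y.

Definable; ◇q → □q defines it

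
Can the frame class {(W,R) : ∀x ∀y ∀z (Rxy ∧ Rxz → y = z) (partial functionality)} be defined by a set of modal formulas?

Yes — defined by ◇q → □q

Yes: it is partial functionality, defined by the CD schema ◇q → □q.
Suppose ◇q→□q is valid. Take Rxy, Rxz and set V(q)={y}. Then ◇q at x, so □q at x, so q at z, i.e. z=y.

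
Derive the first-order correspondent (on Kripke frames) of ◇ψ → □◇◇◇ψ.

∀x ∀y ∀z ((xRy ∧ xRz) → ∃w (y = w ∧ zR³w))

This is a Sahlqvist (Geach-type) schema ◇^1□^0ψ → □^1◇^3ψ.
Minimal-valuation argument: fix x; take any y with xR^1y and any z with xR^1z. Set V(ψ) to the set of worlds R-reachable from y in exactly 0 steps. Then □^0ψ holds at y, so the antecedent holds at x; validity forces ◇^3ψ at z, giving a w with zR^3w and yR^0w.
First-order correspondent: ∀x ∀y ∀z ((xRy ∧ xRz) → ∃w (y = w ∧ zR³w)).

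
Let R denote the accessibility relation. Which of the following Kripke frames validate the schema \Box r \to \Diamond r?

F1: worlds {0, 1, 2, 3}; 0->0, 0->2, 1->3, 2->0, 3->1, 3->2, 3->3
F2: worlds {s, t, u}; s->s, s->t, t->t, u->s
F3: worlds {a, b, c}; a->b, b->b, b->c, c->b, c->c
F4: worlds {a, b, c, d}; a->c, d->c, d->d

This is the axiom for seriality; its first-order frame correspondent is \forall x \exists y Rxy.
F1: satisfies the condition.
F2: satisfies the condition.
F3: satisfies the condition.
F4: fails — world b has no successor.

F1, F2, F3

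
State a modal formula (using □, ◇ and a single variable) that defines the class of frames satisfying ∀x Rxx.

□s → s

The condition is reflexivity. The T schema □s → s defines it.
Suppose □s→s is valid. At any x set V(s)={w : Rxw}. Then □s holds at x, so s holds at x, i.e. Rxx.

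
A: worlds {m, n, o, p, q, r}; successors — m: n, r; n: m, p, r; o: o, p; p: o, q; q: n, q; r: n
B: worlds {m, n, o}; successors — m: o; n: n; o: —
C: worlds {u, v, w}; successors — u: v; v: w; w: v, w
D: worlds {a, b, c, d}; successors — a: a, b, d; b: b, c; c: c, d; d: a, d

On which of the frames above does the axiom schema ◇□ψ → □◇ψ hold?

C

The schema corresponds to convergence: ∀x ∀y ∀z (Rxy ∧ Rxz → ∃w (Ryw ∧ Rzw)).
A: fails — Rmr and Rmn but r and n have no common successor.
B: fails — Rmo and Rmo but o and o have no common successor.
C: ✓.
D: fails — Rab and Rad but b and d have no common successor.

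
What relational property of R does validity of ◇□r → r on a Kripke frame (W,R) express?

This is frame-equivalent to r → □◇r (substitute ¬r for r and contrapose).
Suppose r→□◇r is valid. Take Rxy and set V(r)={x}. Then r at x, so □◇r at x, so ◇r at y, so some z with Ryz has r; z=x, i.e. Ryx.

symmetry: ∀x ∀y (Rxy → Ryx)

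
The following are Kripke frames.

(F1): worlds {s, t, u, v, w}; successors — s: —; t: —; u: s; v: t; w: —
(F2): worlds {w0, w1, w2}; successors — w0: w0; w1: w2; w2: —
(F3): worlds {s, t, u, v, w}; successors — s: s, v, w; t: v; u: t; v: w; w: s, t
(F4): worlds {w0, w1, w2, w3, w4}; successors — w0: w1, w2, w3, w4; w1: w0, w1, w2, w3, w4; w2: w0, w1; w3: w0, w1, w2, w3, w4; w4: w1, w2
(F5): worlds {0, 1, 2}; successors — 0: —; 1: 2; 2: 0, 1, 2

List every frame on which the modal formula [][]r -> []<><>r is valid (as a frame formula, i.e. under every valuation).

The schema corresponds to a generalized confluence (Geach) condition: forall x forall z (xRz -> exists w (x R^2 w & z R^2 w)).
(F1): fails — uRs but no w* with uR²w* and sR²w*.
(F2): fails — w1Rw2 but no w with w1R²w and w2R²w.
(F3): fails — tRv but no w* with tR²w* and vR²w*.
(F4): satisfies the condition.
(F5): fails — 2R0 but no w with 2R²w and 0R²w.

(F4)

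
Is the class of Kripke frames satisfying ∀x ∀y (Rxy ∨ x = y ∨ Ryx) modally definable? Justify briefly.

If a class were modally definable it would be closed under disjoint unions (Goldblatt–Thomason).
Take 2 disjoint single-world reflexive frames: each is trivially connected, but their disjoint union has 2 worlds with no edge between distinct components, so it is not connected.
So the class is not modally definable.

No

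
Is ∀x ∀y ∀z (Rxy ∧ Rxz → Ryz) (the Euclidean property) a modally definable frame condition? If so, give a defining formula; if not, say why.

This is a Sahlqvist condition; the 5 axiom ◇r → □◇r defines it.
Suppose ◇r→□◇r is valid. Take Rxy, Rxz and set V(r)={y}. Then ◇r at x, so □◇r at x, so ◇r at z, so some w with Rzw has r; w=y, i.e. Rzy. By symmetry of the argument, Ryz.

Yes — defined by ◇r → □◇r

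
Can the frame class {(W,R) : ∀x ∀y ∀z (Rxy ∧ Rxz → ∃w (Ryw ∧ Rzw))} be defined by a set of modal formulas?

Yes — defined by ◇□p → □◇p

Yes: it is convergence, defined by the .2 schema ◇□p → □◇p.
Suppose ◇□p→□◇p is valid. Take Rxy, Rxz and set V(p)={w : Ryw}. Then □p at y so ◇□p at x, so □◇p at x, so ◇p at z, giving w with Rzw and Ryw.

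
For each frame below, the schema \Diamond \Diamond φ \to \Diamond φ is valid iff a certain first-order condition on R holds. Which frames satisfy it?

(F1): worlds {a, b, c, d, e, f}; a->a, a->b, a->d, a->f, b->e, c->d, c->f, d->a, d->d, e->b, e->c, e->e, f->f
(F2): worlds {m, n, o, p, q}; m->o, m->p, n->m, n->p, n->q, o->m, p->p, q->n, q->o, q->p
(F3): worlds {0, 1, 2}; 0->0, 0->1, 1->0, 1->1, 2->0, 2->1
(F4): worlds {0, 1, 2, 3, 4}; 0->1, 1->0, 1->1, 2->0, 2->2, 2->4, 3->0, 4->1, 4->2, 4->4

(F3)

Frame correspondent (Sahlqvist): \forall x \forall y \forall z (Rxy \wedge Ryz \to Rxz) — i.e. transitivity.
(F1): fails — Rcd and Rda but not Rca.
(F2): fails — Rom and Rmo but not Roo.
(F3): satisfies the condition.
(F4): fails — R01 and R10 but not R00.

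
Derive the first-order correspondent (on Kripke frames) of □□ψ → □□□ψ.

∀x ∀z (xR³z → ∃w (xR²w ∧ z = w))

This is a Sahlqvist (Geach-type) schema ◇^0□^2ψ → □^3◇^0ψ.
Minimal-valuation argument: fix x; take any y with xR^0y and any z with xR^3z. Set V(ψ) to the set of worlds R-reachable from y in exactly 2 steps. Then □^2ψ holds at y, so the antecedent holds at x; validity forces ◇^0ψ at z, giving a w with zR^0w and yR^2w.
First-order correspondent: ∀x ∀z (xR³z → ∃w (xR²w ∧ z = w)).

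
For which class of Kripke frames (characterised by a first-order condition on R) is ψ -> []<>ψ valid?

This is the B axiom.
It corresponds to symmetry: forall x forall y (Rxy -> Ryx).

symmetry: forall x forall y (Rxy -> Ryx)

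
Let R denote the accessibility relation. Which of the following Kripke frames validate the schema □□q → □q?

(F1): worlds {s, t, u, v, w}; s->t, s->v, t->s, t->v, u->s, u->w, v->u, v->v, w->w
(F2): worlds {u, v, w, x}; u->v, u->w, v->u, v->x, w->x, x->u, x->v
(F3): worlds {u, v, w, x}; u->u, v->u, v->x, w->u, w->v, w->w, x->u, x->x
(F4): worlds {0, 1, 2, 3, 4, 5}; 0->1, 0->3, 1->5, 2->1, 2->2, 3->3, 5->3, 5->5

(F3)

The schema corresponds to density: ∀x ∀y (Rxy → ∃z (Rxz ∧ Rzy)).
(F1): fails — Rus but no z with Ruz and Rzs.
(F2): fails — Ruv but no z with Ruz and Rzv.
(F3): satisfies the condition.
(F4): fails — R01 but no z with R0z and Rz1.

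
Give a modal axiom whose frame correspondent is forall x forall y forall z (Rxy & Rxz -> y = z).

◇s → □s

This is partial functionality; the standard corresponding axiom is CD: ◇s → □s.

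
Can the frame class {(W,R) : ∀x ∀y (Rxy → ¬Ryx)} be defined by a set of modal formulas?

Any modally definable frame class is closed under surjective bounded morphisms.
The 4-cycle (worlds s,t,u,v with s→t→u→v→s) is asymmetric. Mapping every world to a single reflexive point • is a surjective bounded morphism, and the reflexive point is not asymmetric (R•• but asymmetry requires ¬R••).
Hence asymmetry is not modally definable.

Not modally definable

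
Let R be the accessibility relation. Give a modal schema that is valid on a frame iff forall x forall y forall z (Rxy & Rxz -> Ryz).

◇s → □◇s

The condition is the Euclidean property. The 5 schema ◇s → □◇s defines it.
Suppose ◇s→□◇s is valid. Take Rxy, Rxz and set V(s)={y}. Then ◇s at x, so □◇s at x, so ◇s at z, so some w with Rzw has s; w=y, i.e. Rzy. By symmetry of the argument, Ryz.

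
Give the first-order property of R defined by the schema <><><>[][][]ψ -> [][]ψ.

This is a Sahlqvist (Geach-type) schema ◇^3□^3ψ → □^2◇^0ψ.
Minimal-valuation argument: fix x; take any y with xR^3y and any z with xR^2z. Set V(ψ) to the set of worlds R-reachable from y in exactly 3 steps. Then □^3ψ holds at y, so the antecedent holds at x; validity forces ◇^0ψ at z, giving a w with zR^0w and yR^3w.
First-order correspondent: forall x forall y forall z ((x R^3 y & x R^2 z) -> exists w (y R^3 w & z = w)).

forall x forall y forall z ((x R^3 y & x R^2 z) -> exists w (y R^3 w & z = w))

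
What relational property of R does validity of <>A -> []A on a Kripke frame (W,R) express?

Suppose ◇A→□A is valid. Take Rxy, Rxz and set V(A)={y}. Then ◇A at x, so □A at x, so A at z, i.e. z=y.
Conversely, on a frame with partial functionality the schema holds at every world under every valuation.
So the correspondent is partial functionality.

partial functionality: forall x forall y forall z (Rxy & Rxz -> y = z)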